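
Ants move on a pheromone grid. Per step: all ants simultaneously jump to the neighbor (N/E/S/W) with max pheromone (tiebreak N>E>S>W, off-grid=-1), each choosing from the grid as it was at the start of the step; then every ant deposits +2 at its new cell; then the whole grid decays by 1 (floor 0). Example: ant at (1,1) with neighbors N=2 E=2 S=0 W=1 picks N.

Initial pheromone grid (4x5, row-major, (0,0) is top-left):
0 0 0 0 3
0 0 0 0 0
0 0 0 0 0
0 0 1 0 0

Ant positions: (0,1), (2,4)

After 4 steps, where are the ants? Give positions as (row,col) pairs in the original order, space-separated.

Step 1: ant0:(0,1)->E->(0,2) | ant1:(2,4)->N->(1,4)
  grid max=2 at (0,4)
Step 2: ant0:(0,2)->E->(0,3) | ant1:(1,4)->N->(0,4)
  grid max=3 at (0,4)
Step 3: ant0:(0,3)->E->(0,4) | ant1:(0,4)->W->(0,3)
  grid max=4 at (0,4)
Step 4: ant0:(0,4)->W->(0,3) | ant1:(0,3)->E->(0,4)
  grid max=5 at (0,4)

(0,3) (0,4)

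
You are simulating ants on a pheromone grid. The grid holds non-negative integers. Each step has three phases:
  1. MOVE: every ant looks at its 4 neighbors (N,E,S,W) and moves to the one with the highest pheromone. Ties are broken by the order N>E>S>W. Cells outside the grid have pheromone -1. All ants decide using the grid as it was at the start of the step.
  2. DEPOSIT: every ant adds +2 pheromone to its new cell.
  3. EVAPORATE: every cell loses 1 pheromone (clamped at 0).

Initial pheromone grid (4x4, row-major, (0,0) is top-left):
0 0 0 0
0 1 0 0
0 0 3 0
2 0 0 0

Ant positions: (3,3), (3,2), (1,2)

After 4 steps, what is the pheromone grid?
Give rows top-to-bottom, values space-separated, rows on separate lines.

After step 1: ants at (2,3),(2,2),(2,2)
  0 0 0 0
  0 0 0 0
  0 0 6 1
  1 0 0 0
After step 2: ants at (2,2),(2,3),(2,3)
  0 0 0 0
  0 0 0 0
  0 0 7 4
  0 0 0 0
After step 3: ants at (2,3),(2,2),(2,2)
  0 0 0 0
  0 0 0 0
  0 0 10 5
  0 0 0 0
After step 4: ants at (2,2),(2,3),(2,3)
  0 0 0 0
  0 0 0 0
  0 0 11 8
  0 0 0 0

0 0 0 0
0 0 0 0
0 0 11 8
0 0 0 0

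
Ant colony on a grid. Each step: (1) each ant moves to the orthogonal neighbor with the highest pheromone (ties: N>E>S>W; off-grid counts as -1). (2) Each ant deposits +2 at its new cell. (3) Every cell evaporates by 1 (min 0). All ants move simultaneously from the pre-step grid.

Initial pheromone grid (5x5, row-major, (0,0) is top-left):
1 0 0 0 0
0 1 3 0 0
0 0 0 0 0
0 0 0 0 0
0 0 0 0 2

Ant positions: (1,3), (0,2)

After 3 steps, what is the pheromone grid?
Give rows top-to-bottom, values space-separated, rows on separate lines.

After step 1: ants at (1,2),(1,2)
  0 0 0 0 0
  0 0 6 0 0
  0 0 0 0 0
  0 0 0 0 0
  0 0 0 0 1
After step 2: ants at (0,2),(0,2)
  0 0 3 0 0
  0 0 5 0 0
  0 0 0 0 0
  0 0 0 0 0
  0 0 0 0 0
After step 3: ants at (1,2),(1,2)
  0 0 2 0 0
  0 0 8 0 0
  0 0 0 0 0
  0 0 0 0 0
  0 0 0 0 0

0 0 2 0 0
0 0 8 0 0
0 0 0 0 0
0 0 0 0 0
0 0 0 0 0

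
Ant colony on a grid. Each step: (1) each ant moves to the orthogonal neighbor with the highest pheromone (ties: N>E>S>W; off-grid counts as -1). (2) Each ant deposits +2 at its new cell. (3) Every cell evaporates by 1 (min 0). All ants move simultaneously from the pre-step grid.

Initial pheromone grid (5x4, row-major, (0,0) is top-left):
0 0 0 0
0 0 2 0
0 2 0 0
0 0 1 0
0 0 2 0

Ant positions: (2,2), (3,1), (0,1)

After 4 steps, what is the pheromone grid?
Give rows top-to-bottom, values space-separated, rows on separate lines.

After step 1: ants at (1,2),(2,1),(0,2)
  0 0 1 0
  0 0 3 0
  0 3 0 0
  0 0 0 0
  0 0 1 0
After step 2: ants at (0,2),(1,1),(1,2)
  0 0 2 0
  0 1 4 0
  0 2 0 0
  0 0 0 0
  0 0 0 0
After step 3: ants at (1,2),(1,2),(0,2)
  0 0 3 0
  0 0 7 0
  0 1 0 0
  0 0 0 0
  0 0 0 0
After step 4: ants at (0,2),(0,2),(1,2)
  0 0 6 0
  0 0 8 0
  0 0 0 0
  0 0 0 0
  0 0 0 0

0 0 6 0
0 0 8 0
0 0 0 0
0 0 0 0
0 0 0 0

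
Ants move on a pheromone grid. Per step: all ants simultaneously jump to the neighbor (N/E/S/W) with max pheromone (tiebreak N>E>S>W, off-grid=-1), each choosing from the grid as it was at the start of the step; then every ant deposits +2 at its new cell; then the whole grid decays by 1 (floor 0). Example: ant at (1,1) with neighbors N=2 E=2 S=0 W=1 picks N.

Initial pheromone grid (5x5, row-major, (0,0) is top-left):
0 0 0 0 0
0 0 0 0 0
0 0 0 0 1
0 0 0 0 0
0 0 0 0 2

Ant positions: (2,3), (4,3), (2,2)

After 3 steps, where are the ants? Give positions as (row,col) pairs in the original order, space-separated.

Step 1: ant0:(2,3)->E->(2,4) | ant1:(4,3)->E->(4,4) | ant2:(2,2)->N->(1,2)
  grid max=3 at (4,4)
Step 2: ant0:(2,4)->N->(1,4) | ant1:(4,4)->N->(3,4) | ant2:(1,2)->N->(0,2)
  grid max=2 at (4,4)
Step 3: ant0:(1,4)->S->(2,4) | ant1:(3,4)->S->(4,4) | ant2:(0,2)->E->(0,3)
  grid max=3 at (4,4)

(2,4) (4,4) (0,3)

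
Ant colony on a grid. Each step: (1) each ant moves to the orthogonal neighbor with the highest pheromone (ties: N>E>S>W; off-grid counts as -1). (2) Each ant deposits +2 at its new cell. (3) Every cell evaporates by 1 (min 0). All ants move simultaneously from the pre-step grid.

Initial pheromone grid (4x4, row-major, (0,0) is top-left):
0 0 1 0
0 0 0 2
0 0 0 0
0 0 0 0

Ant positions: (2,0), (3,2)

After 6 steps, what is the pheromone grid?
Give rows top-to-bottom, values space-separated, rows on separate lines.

After step 1: ants at (1,0),(2,2)
  0 0 0 0
  1 0 0 1
  0 0 1 0
  0 0 0 0
After step 2: ants at (0,0),(1,2)
  1 0 0 0
  0 0 1 0
  0 0 0 0
  0 0 0 0
After step 3: ants at (0,1),(0,2)
  0 1 1 0
  0 0 0 0
  0 0 0 0
  0 0 0 0
After step 4: ants at (0,2),(0,1)
  0 2 2 0
  0 0 0 0
  0 0 0 0
  0 0 0 0
After step 5: ants at (0,1),(0,2)
  0 3 3 0
  0 0 0 0
  0 0 0 0
  0 0 0 0
After step 6: ants at (0,2),(0,1)
  0 4 4 0
  0 0 0 0
  0 0 0 0
  0 0 0 0

0 4 4 0
0 0 0 0
0 0 0 0
0 0 0 0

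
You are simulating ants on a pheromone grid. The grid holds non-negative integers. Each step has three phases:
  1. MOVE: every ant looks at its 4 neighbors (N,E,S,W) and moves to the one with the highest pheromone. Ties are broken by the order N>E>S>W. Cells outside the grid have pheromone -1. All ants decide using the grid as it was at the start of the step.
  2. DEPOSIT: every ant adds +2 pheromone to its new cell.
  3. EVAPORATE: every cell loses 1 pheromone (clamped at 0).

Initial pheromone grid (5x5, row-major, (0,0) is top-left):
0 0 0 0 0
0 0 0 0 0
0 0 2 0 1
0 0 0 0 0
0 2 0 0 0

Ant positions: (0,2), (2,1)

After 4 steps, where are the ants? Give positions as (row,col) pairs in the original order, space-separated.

Step 1: ant0:(0,2)->E->(0,3) | ant1:(2,1)->E->(2,2)
  grid max=3 at (2,2)
Step 2: ant0:(0,3)->E->(0,4) | ant1:(2,2)->N->(1,2)
  grid max=2 at (2,2)
Step 3: ant0:(0,4)->S->(1,4) | ant1:(1,2)->S->(2,2)
  grid max=3 at (2,2)
Step 4: ant0:(1,4)->N->(0,4) | ant1:(2,2)->N->(1,2)
  grid max=2 at (2,2)

(0,4) (1,2)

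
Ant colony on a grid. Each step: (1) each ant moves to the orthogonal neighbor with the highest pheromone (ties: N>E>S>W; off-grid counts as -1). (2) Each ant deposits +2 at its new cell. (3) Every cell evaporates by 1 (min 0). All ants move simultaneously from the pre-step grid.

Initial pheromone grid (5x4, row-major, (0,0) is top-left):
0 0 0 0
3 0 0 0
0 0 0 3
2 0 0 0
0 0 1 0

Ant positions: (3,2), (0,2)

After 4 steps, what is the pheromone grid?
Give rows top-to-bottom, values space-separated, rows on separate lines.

After step 1: ants at (4,2),(0,3)
  0 0 0 1
  2 0 0 0
  0 0 0 2
  1 0 0 0
  0 0 2 0
After step 2: ants at (3,2),(1,3)
  0 0 0 0
  1 0 0 1
  0 0 0 1
  0 0 1 0
  0 0 1 0
After step 3: ants at (4,2),(2,3)
  0 0 0 0
  0 0 0 0
  0 0 0 2
  0 0 0 0
  0 0 2 0
After step 4: ants at (3,2),(1,3)
  0 0 0 0
  0 0 0 1
  0 0 0 1
  0 0 1 0
  0 0 1 0

0 0 0 0
0 0 0 1
0 0 0 1
0 0 1 0
0 0 1 0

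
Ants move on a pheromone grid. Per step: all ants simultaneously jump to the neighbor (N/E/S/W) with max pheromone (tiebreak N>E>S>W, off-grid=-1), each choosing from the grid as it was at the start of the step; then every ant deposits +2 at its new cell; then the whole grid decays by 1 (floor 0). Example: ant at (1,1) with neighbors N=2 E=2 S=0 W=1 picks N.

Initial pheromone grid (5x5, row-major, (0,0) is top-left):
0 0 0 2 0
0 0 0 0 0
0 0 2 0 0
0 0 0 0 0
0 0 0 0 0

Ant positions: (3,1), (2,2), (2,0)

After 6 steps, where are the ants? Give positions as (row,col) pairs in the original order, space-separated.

Step 1: ant0:(3,1)->N->(2,1) | ant1:(2,2)->N->(1,2) | ant2:(2,0)->N->(1,0)
  grid max=1 at (0,3)
Step 2: ant0:(2,1)->E->(2,2) | ant1:(1,2)->S->(2,2) | ant2:(1,0)->N->(0,0)
  grid max=4 at (2,2)
Step 3: ant0:(2,2)->N->(1,2) | ant1:(2,2)->N->(1,2) | ant2:(0,0)->E->(0,1)
  grid max=3 at (1,2)
Step 4: ant0:(1,2)->S->(2,2) | ant1:(1,2)->S->(2,2) | ant2:(0,1)->E->(0,2)
  grid max=6 at (2,2)
Step 5: ant0:(2,2)->N->(1,2) | ant1:(2,2)->N->(1,2) | ant2:(0,2)->S->(1,2)
  grid max=7 at (1,2)
Step 6: ant0:(1,2)->S->(2,2) | ant1:(1,2)->S->(2,2) | ant2:(1,2)->S->(2,2)
  grid max=10 at (2,2)

(2,2) (2,2) (2,2)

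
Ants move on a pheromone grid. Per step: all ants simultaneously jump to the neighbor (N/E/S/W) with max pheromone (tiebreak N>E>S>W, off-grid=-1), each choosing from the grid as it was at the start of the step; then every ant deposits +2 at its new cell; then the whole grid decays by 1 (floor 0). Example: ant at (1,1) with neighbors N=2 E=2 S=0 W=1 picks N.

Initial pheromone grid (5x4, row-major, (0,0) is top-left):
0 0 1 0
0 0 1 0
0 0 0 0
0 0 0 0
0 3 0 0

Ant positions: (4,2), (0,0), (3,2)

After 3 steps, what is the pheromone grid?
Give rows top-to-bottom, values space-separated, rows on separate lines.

After step 1: ants at (4,1),(0,1),(2,2)
  0 1 0 0
  0 0 0 0
  0 0 1 0
  0 0 0 0
  0 4 0 0
After step 2: ants at (3,1),(0,2),(1,2)
  0 0 1 0
  0 0 1 0
  0 0 0 0
  0 1 0 0
  0 3 0 0
After step 3: ants at (4,1),(1,2),(0,2)
  0 0 2 0
  0 0 2 0
  0 0 0 0
  0 0 0 0
  0 4 0 0

0 0 2 0
0 0 2 0
0 0 0 0
0 0 0 0
0 4 0 0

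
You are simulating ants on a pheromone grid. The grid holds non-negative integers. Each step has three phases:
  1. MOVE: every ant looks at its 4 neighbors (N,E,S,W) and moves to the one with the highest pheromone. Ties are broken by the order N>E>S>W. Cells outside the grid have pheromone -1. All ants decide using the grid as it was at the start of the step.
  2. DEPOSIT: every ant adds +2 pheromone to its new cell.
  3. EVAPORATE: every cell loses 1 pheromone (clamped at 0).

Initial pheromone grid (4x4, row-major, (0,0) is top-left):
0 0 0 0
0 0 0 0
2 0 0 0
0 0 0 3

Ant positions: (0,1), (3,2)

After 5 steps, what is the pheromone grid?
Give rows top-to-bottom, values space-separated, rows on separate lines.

After step 1: ants at (0,2),(3,3)
  0 0 1 0
  0 0 0 0
  1 0 0 0
  0 0 0 4
After step 2: ants at (0,3),(2,3)
  0 0 0 1
  0 0 0 0
  0 0 0 1
  0 0 0 3
After step 3: ants at (1,3),(3,3)
  0 0 0 0
  0 0 0 1
  0 0 0 0
  0 0 0 4
After step 4: ants at (0,3),(2,3)
  0 0 0 1
  0 0 0 0
  0 0 0 1
  0 0 0 3
After step 5: ants at (1,3),(3,3)
  0 0 0 0
  0 0 0 1
  0 0 0 0
  0 0 0 4

0 0 0 0
0 0 0 1
0 0 0 0
0 0 0 4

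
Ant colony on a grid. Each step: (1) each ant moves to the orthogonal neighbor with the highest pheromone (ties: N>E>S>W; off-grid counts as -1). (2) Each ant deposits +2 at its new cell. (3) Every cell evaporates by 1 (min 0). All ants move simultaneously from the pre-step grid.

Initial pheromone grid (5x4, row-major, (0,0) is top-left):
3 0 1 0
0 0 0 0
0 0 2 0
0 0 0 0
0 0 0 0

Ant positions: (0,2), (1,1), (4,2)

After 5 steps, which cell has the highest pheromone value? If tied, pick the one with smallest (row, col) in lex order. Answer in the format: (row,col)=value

Answer: (0,0)=2

Derivation:
Step 1: ant0:(0,2)->E->(0,3) | ant1:(1,1)->N->(0,1) | ant2:(4,2)->N->(3,2)
  grid max=2 at (0,0)
Step 2: ant0:(0,3)->S->(1,3) | ant1:(0,1)->W->(0,0) | ant2:(3,2)->N->(2,2)
  grid max=3 at (0,0)
Step 3: ant0:(1,3)->N->(0,3) | ant1:(0,0)->E->(0,1) | ant2:(2,2)->N->(1,2)
  grid max=2 at (0,0)
Step 4: ant0:(0,3)->S->(1,3) | ant1:(0,1)->W->(0,0) | ant2:(1,2)->S->(2,2)
  grid max=3 at (0,0)
Step 5: ant0:(1,3)->N->(0,3) | ant1:(0,0)->E->(0,1) | ant2:(2,2)->N->(1,2)
  grid max=2 at (0,0)
Final grid:
  2 1 0 1
  0 0 1 0
  0 0 1 0
  0 0 0 0
  0 0 0 0
Max pheromone 2 at (0,0)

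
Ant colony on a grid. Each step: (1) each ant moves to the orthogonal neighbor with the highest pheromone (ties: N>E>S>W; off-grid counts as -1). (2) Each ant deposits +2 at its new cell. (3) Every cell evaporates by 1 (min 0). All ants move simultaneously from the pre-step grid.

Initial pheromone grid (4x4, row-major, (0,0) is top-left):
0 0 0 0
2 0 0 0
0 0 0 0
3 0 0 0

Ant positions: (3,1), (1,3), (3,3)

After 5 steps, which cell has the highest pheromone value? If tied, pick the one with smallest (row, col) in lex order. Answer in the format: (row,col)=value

Step 1: ant0:(3,1)->W->(3,0) | ant1:(1,3)->N->(0,3) | ant2:(3,3)->N->(2,3)
  grid max=4 at (3,0)
Step 2: ant0:(3,0)->N->(2,0) | ant1:(0,3)->S->(1,3) | ant2:(2,3)->N->(1,3)
  grid max=3 at (1,3)
Step 3: ant0:(2,0)->S->(3,0) | ant1:(1,3)->N->(0,3) | ant2:(1,3)->N->(0,3)
  grid max=4 at (3,0)
Step 4: ant0:(3,0)->N->(2,0) | ant1:(0,3)->S->(1,3) | ant2:(0,3)->S->(1,3)
  grid max=5 at (1,3)
Step 5: ant0:(2,0)->S->(3,0) | ant1:(1,3)->N->(0,3) | ant2:(1,3)->N->(0,3)
  grid max=5 at (0,3)
Final grid:
  0 0 0 5
  0 0 0 4
  0 0 0 0
  4 0 0 0
Max pheromone 5 at (0,3)

Answer: (0,3)=5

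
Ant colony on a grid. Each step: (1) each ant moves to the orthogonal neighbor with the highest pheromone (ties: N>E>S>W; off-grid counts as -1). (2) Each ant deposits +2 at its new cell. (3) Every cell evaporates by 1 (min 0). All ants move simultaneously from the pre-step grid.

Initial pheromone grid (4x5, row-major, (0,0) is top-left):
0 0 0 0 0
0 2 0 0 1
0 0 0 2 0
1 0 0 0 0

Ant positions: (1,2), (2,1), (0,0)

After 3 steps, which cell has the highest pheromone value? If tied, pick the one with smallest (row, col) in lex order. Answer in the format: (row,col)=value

Step 1: ant0:(1,2)->W->(1,1) | ant1:(2,1)->N->(1,1) | ant2:(0,0)->E->(0,1)
  grid max=5 at (1,1)
Step 2: ant0:(1,1)->N->(0,1) | ant1:(1,1)->N->(0,1) | ant2:(0,1)->S->(1,1)
  grid max=6 at (1,1)
Step 3: ant0:(0,1)->S->(1,1) | ant1:(0,1)->S->(1,1) | ant2:(1,1)->N->(0,1)
  grid max=9 at (1,1)
Final grid:
  0 5 0 0 0
  0 9 0 0 0
  0 0 0 0 0
  0 0 0 0 0
Max pheromone 9 at (1,1)

Answer: (1,1)=9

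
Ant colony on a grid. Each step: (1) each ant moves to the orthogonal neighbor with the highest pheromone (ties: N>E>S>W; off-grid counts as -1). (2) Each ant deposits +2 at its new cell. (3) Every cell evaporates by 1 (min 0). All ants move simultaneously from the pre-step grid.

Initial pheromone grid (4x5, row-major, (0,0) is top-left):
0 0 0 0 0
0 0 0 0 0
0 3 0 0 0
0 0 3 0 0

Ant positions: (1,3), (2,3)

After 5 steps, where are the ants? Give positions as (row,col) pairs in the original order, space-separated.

Step 1: ant0:(1,3)->N->(0,3) | ant1:(2,3)->N->(1,3)
  grid max=2 at (2,1)
Step 2: ant0:(0,3)->S->(1,3) | ant1:(1,3)->N->(0,3)
  grid max=2 at (0,3)
Step 3: ant0:(1,3)->N->(0,3) | ant1:(0,3)->S->(1,3)
  grid max=3 at (0,3)
Step 4: ant0:(0,3)->S->(1,3) | ant1:(1,3)->N->(0,3)
  grid max=4 at (0,3)
Step 5: ant0:(1,3)->N->(0,3) | ant1:(0,3)->S->(1,3)
  grid max=5 at (0,3)

(0,3) (1,3)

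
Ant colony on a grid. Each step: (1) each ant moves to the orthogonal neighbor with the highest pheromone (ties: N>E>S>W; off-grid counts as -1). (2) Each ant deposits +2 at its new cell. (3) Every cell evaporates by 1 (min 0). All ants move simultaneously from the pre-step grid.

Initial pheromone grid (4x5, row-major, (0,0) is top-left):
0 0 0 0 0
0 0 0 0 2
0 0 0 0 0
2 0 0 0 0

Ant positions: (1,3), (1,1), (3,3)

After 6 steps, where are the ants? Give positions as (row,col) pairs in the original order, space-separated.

Step 1: ant0:(1,3)->E->(1,4) | ant1:(1,1)->N->(0,1) | ant2:(3,3)->N->(2,3)
  grid max=3 at (1,4)
Step 2: ant0:(1,4)->N->(0,4) | ant1:(0,1)->E->(0,2) | ant2:(2,3)->N->(1,3)
  grid max=2 at (1,4)
Step 3: ant0:(0,4)->S->(1,4) | ant1:(0,2)->E->(0,3) | ant2:(1,3)->E->(1,4)
  grid max=5 at (1,4)
Step 4: ant0:(1,4)->N->(0,4) | ant1:(0,3)->E->(0,4) | ant2:(1,4)->N->(0,4)
  grid max=5 at (0,4)
Step 5: ant0:(0,4)->S->(1,4) | ant1:(0,4)->S->(1,4) | ant2:(0,4)->S->(1,4)
  grid max=9 at (1,4)
Step 6: ant0:(1,4)->N->(0,4) | ant1:(1,4)->N->(0,4) | ant2:(1,4)->N->(0,4)
  grid max=9 at (0,4)

(0,4) (0,4) (0,4)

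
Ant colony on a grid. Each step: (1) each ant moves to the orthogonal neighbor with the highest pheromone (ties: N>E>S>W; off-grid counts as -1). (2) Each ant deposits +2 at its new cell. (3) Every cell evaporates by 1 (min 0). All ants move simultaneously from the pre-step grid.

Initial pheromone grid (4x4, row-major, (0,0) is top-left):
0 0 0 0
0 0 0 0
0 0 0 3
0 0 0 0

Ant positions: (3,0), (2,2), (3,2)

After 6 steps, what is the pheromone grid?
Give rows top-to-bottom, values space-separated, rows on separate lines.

After step 1: ants at (2,0),(2,3),(2,2)
  0 0 0 0
  0 0 0 0
  1 0 1 4
  0 0 0 0
After step 2: ants at (1,0),(2,2),(2,3)
  0 0 0 0
  1 0 0 0
  0 0 2 5
  0 0 0 0
After step 3: ants at (0,0),(2,3),(2,2)
  1 0 0 0
  0 0 0 0
  0 0 3 6
  0 0 0 0
After step 4: ants at (0,1),(2,2),(2,3)
  0 1 0 0
  0 0 0 0
  0 0 4 7
  0 0 0 0
After step 5: ants at (0,2),(2,3),(2,2)
  0 0 1 0
  0 0 0 0
  0 0 5 8
  0 0 0 0
After step 6: ants at (0,3),(2,2),(2,3)
  0 0 0 1
  0 0 0 0
  0 0 6 9
  0 0 0 0

0 0 0 1
0 0 0 0
0 0 6 9
0 0 0 0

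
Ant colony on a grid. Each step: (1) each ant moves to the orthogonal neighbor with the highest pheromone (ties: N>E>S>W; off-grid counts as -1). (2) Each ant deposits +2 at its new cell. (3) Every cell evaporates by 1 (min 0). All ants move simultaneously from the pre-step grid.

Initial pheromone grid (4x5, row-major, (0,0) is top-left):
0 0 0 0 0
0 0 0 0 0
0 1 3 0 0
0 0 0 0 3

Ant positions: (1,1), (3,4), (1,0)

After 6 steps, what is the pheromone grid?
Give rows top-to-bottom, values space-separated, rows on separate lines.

After step 1: ants at (2,1),(2,4),(0,0)
  1 0 0 0 0
  0 0 0 0 0
  0 2 2 0 1
  0 0 0 0 2
After step 2: ants at (2,2),(3,4),(0,1)
  0 1 0 0 0
  0 0 0 0 0
  0 1 3 0 0
  0 0 0 0 3
After step 3: ants at (2,1),(2,4),(0,2)
  0 0 1 0 0
  0 0 0 0 0
  0 2 2 0 1
  0 0 0 0 2
After step 4: ants at (2,2),(3,4),(0,3)
  0 0 0 1 0
  0 0 0 0 0
  0 1 3 0 0
  0 0 0 0 3
After step 5: ants at (2,1),(2,4),(0,4)
  0 0 0 0 1
  0 0 0 0 0
  0 2 2 0 1
  0 0 0 0 2
After step 6: ants at (2,2),(3,4),(1,4)
  0 0 0 0 0
  0 0 0 0 1
  0 1 3 0 0
  0 0 0 0 3

0 0 0 0 0
0 0 0 0 1
0 1 3 0 0
0 0 0 0 3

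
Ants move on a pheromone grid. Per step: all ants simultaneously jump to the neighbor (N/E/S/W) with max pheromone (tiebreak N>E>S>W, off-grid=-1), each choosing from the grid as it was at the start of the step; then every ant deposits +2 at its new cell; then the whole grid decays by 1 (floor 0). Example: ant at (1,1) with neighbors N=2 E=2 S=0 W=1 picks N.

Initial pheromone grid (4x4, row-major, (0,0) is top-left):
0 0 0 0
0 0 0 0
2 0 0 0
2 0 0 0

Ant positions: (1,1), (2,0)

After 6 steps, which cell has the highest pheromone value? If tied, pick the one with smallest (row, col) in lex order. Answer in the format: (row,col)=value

Answer: (2,0)=2

Derivation:
Step 1: ant0:(1,1)->N->(0,1) | ant1:(2,0)->S->(3,0)
  grid max=3 at (3,0)
Step 2: ant0:(0,1)->E->(0,2) | ant1:(3,0)->N->(2,0)
  grid max=2 at (2,0)
Step 3: ant0:(0,2)->E->(0,3) | ant1:(2,0)->S->(3,0)
  grid max=3 at (3,0)
Step 4: ant0:(0,3)->S->(1,3) | ant1:(3,0)->N->(2,0)
  grid max=2 at (2,0)
Step 5: ant0:(1,3)->N->(0,3) | ant1:(2,0)->S->(3,0)
  grid max=3 at (3,0)
Step 6: ant0:(0,3)->S->(1,3) | ant1:(3,0)->N->(2,0)
  grid max=2 at (2,0)
Final grid:
  0 0 0 0
  0 0 0 1
  2 0 0 0
  2 0 0 0
Max pheromone 2 at (2,0)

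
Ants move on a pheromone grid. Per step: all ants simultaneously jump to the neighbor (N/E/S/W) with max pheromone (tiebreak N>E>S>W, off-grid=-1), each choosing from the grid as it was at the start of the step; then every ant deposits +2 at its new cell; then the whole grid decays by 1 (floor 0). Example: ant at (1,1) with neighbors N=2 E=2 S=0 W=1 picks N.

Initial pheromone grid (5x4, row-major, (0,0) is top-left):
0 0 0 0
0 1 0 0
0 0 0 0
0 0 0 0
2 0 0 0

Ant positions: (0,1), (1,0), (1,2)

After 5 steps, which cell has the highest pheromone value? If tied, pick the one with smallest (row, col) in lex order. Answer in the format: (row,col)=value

Step 1: ant0:(0,1)->S->(1,1) | ant1:(1,0)->E->(1,1) | ant2:(1,2)->W->(1,1)
  grid max=6 at (1,1)
Step 2: ant0:(1,1)->N->(0,1) | ant1:(1,1)->N->(0,1) | ant2:(1,1)->N->(0,1)
  grid max=5 at (0,1)
Step 3: ant0:(0,1)->S->(1,1) | ant1:(0,1)->S->(1,1) | ant2:(0,1)->S->(1,1)
  grid max=10 at (1,1)
Step 4: ant0:(1,1)->N->(0,1) | ant1:(1,1)->N->(0,1) | ant2:(1,1)->N->(0,1)
  grid max=9 at (0,1)
Step 5: ant0:(0,1)->S->(1,1) | ant1:(0,1)->S->(1,1) | ant2:(0,1)->S->(1,1)
  grid max=14 at (1,1)
Final grid:
  0 8 0 0
  0 14 0 0
  0 0 0 0
  0 0 0 0
  0 0 0 0
Max pheromone 14 at (1,1)

Answer: (1,1)=14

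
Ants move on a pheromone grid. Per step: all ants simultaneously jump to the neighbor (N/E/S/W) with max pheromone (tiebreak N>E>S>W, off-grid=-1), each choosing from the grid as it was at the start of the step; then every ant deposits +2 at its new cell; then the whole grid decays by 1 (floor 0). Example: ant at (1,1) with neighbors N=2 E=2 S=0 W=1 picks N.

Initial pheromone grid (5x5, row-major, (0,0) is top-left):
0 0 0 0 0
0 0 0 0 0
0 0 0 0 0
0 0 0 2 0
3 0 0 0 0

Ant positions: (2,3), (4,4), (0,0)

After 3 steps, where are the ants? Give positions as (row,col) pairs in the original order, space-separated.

Step 1: ant0:(2,3)->S->(3,3) | ant1:(4,4)->N->(3,4) | ant2:(0,0)->E->(0,1)
  grid max=3 at (3,3)
Step 2: ant0:(3,3)->E->(3,4) | ant1:(3,4)->W->(3,3) | ant2:(0,1)->E->(0,2)
  grid max=4 at (3,3)
Step 3: ant0:(3,4)->W->(3,3) | ant1:(3,3)->E->(3,4) | ant2:(0,2)->E->(0,3)
  grid max=5 at (3,3)

(3,3) (3,4) (0,3)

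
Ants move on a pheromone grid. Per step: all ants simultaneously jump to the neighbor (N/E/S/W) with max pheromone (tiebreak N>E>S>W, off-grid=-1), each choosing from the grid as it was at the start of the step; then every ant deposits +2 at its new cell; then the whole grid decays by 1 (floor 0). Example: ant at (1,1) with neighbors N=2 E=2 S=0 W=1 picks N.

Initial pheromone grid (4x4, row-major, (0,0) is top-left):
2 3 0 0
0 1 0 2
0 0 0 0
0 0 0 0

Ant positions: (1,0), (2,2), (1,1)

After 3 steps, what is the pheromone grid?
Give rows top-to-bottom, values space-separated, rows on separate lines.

After step 1: ants at (0,0),(1,2),(0,1)
  3 4 0 0
  0 0 1 1
  0 0 0 0
  0 0 0 0
After step 2: ants at (0,1),(1,3),(0,0)
  4 5 0 0
  0 0 0 2
  0 0 0 0
  0 0 0 0
After step 3: ants at (0,0),(0,3),(0,1)
  5 6 0 1
  0 0 0 1
  0 0 0 0
  0 0 0 0

5 6 0 1
0 0 0 1
0 0 0 0
0 0 0 0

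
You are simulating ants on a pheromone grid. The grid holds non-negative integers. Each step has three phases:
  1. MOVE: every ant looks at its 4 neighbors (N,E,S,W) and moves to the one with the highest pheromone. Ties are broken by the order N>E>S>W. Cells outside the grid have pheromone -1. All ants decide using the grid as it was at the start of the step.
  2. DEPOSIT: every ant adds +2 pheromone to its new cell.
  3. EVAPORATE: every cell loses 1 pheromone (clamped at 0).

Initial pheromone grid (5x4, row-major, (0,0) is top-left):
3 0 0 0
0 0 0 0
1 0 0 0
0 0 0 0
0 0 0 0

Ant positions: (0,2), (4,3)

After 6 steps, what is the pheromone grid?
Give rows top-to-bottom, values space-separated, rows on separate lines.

After step 1: ants at (0,3),(3,3)
  2 0 0 1
  0 0 0 0
  0 0 0 0
  0 0 0 1
  0 0 0 0
After step 2: ants at (1,3),(2,3)
  1 0 0 0
  0 0 0 1
  0 0 0 1
  0 0 0 0
  0 0 0 0
After step 3: ants at (2,3),(1,3)
  0 0 0 0
  0 0 0 2
  0 0 0 2
  0 0 0 0
  0 0 0 0
After step 4: ants at (1,3),(2,3)
  0 0 0 0
  0 0 0 3
  0 0 0 3
  0 0 0 0
  0 0 0 0
After step 5: ants at (2,3),(1,3)
  0 0 0 0
  0 0 0 4
  0 0 0 4
  0 0 0 0
  0 0 0 0
After step 6: ants at (1,3),(2,3)
  0 0 0 0
  0 0 0 5
  0 0 0 5
  0 0 0 0
  0 0 0 0

0 0 0 0
0 0 0 5
0 0 0 5
0 0 0 0
0 0 0 0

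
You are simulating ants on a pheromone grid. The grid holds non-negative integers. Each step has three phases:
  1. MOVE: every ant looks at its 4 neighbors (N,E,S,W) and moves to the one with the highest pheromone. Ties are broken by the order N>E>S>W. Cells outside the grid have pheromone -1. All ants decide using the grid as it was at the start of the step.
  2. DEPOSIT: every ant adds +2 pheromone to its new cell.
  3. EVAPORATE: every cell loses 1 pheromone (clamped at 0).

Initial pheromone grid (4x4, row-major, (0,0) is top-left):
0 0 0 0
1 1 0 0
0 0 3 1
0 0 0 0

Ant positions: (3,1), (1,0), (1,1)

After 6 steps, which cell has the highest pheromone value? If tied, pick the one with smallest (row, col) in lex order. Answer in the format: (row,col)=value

Answer: (1,1)=13

Derivation:
Step 1: ant0:(3,1)->N->(2,1) | ant1:(1,0)->E->(1,1) | ant2:(1,1)->W->(1,0)
  grid max=2 at (1,0)
Step 2: ant0:(2,1)->N->(1,1) | ant1:(1,1)->W->(1,0) | ant2:(1,0)->E->(1,1)
  grid max=5 at (1,1)
Step 3: ant0:(1,1)->W->(1,0) | ant1:(1,0)->E->(1,1) | ant2:(1,1)->W->(1,0)
  grid max=6 at (1,0)
Step 4: ant0:(1,0)->E->(1,1) | ant1:(1,1)->W->(1,0) | ant2:(1,0)->E->(1,1)
  grid max=9 at (1,1)
Step 5: ant0:(1,1)->W->(1,0) | ant1:(1,0)->E->(1,1) | ant2:(1,1)->W->(1,0)
  grid max=10 at (1,0)
Step 6: ant0:(1,0)->E->(1,1) | ant1:(1,1)->W->(1,0) | ant2:(1,0)->E->(1,1)
  grid max=13 at (1,1)
Final grid:
  0 0 0 0
  11 13 0 0
  0 0 0 0
  0 0 0 0
Max pheromone 13 at (1,1)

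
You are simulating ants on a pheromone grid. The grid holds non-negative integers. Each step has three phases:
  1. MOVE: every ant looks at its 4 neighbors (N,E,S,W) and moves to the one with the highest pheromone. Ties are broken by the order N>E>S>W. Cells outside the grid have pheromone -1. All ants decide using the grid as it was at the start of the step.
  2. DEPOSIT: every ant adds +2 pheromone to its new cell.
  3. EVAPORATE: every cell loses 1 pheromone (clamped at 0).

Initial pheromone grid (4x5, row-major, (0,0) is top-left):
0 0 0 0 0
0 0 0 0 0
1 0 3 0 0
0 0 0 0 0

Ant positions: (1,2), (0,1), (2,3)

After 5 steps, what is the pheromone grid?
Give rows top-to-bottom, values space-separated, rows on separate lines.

After step 1: ants at (2,2),(0,2),(2,2)
  0 0 1 0 0
  0 0 0 0 0
  0 0 6 0 0
  0 0 0 0 0
After step 2: ants at (1,2),(0,3),(1,2)
  0 0 0 1 0
  0 0 3 0 0
  0 0 5 0 0
  0 0 0 0 0
After step 3: ants at (2,2),(0,4),(2,2)
  0 0 0 0 1
  0 0 2 0 0
  0 0 8 0 0
  0 0 0 0 0
After step 4: ants at (1,2),(1,4),(1,2)
  0 0 0 0 0
  0 0 5 0 1
  0 0 7 0 0
  0 0 0 0 0
After step 5: ants at (2,2),(0,4),(2,2)
  0 0 0 0 1
  0 0 4 0 0
  0 0 10 0 0
  0 0 0 0 0

0 0 0 0 1
0 0 4 0 0
0 0 10 0 0
0 0 0 0 0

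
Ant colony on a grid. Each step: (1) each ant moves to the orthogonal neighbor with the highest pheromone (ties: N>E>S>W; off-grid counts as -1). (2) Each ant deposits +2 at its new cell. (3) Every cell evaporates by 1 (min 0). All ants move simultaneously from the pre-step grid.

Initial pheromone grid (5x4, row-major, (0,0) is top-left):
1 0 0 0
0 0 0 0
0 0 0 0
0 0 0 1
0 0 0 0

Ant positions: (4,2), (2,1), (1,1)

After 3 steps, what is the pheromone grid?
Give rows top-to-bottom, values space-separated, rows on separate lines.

After step 1: ants at (3,2),(1,1),(0,1)
  0 1 0 0
  0 1 0 0
  0 0 0 0
  0 0 1 0
  0 0 0 0
After step 2: ants at (2,2),(0,1),(1,1)
  0 2 0 0
  0 2 0 0
  0 0 1 0
  0 0 0 0
  0 0 0 0
After step 3: ants at (1,2),(1,1),(0,1)
  0 3 0 0
  0 3 1 0
  0 0 0 0
  0 0 0 0
  0 0 0 0

0 3 0 0
0 3 1 0
0 0 0 0
0 0 0 0
0 0 0 0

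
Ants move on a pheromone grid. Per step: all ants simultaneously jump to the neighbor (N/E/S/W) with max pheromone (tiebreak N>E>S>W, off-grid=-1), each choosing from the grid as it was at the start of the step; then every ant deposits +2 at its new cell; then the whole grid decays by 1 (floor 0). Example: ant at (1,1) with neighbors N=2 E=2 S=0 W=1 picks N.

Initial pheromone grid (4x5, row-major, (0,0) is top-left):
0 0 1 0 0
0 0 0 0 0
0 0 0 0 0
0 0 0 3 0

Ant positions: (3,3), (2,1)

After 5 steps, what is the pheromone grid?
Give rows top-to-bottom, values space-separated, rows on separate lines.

After step 1: ants at (2,3),(1,1)
  0 0 0 0 0
  0 1 0 0 0
  0 0 0 1 0
  0 0 0 2 0
After step 2: ants at (3,3),(0,1)
  0 1 0 0 0
  0 0 0 0 0
  0 0 0 0 0
  0 0 0 3 0
After step 3: ants at (2,3),(0,2)
  0 0 1 0 0
  0 0 0 0 0
  0 0 0 1 0
  0 0 0 2 0
After step 4: ants at (3,3),(0,3)
  0 0 0 1 0
  0 0 0 0 0
  0 0 0 0 0
  0 0 0 3 0
After step 5: ants at (2,3),(0,4)
  0 0 0 0 1
  0 0 0 0 0
  0 0 0 1 0
  0 0 0 2 0

0 0 0 0 1
0 0 0 0 0
0 0 0 1 0
0 0 0 2 0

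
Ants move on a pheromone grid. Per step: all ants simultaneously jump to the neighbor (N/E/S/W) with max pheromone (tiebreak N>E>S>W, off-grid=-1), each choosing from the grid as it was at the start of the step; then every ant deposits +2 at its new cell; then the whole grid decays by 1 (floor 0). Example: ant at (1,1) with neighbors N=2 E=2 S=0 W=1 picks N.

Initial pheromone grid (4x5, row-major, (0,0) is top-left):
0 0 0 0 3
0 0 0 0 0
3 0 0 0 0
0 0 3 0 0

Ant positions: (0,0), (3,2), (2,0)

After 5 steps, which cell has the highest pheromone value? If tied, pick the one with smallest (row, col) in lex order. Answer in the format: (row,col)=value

Step 1: ant0:(0,0)->E->(0,1) | ant1:(3,2)->N->(2,2) | ant2:(2,0)->N->(1,0)
  grid max=2 at (0,4)
Step 2: ant0:(0,1)->E->(0,2) | ant1:(2,2)->S->(3,2) | ant2:(1,0)->S->(2,0)
  grid max=3 at (2,0)
Step 3: ant0:(0,2)->E->(0,3) | ant1:(3,2)->N->(2,2) | ant2:(2,0)->N->(1,0)
  grid max=2 at (2,0)
Step 4: ant0:(0,3)->E->(0,4) | ant1:(2,2)->S->(3,2) | ant2:(1,0)->S->(2,0)
  grid max=3 at (2,0)
Step 5: ant0:(0,4)->S->(1,4) | ant1:(3,2)->N->(2,2) | ant2:(2,0)->N->(1,0)
  grid max=2 at (2,0)
Final grid:
  0 0 0 0 0
  1 0 0 0 1
  2 0 1 0 0
  0 0 2 0 0
Max pheromone 2 at (2,0)

Answer: (2,0)=2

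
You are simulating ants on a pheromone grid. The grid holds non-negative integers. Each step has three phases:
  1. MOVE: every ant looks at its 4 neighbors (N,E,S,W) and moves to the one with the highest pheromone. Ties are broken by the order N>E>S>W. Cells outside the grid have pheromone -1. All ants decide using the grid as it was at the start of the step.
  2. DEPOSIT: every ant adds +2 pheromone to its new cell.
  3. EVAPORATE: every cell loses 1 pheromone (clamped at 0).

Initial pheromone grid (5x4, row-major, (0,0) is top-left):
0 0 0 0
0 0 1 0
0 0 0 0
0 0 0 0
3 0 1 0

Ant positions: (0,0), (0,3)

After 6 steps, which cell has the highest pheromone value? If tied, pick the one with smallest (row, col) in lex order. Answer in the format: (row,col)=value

Answer: (0,2)=5

Derivation:
Step 1: ant0:(0,0)->E->(0,1) | ant1:(0,3)->S->(1,3)
  grid max=2 at (4,0)
Step 2: ant0:(0,1)->E->(0,2) | ant1:(1,3)->N->(0,3)
  grid max=1 at (0,2)
Step 3: ant0:(0,2)->E->(0,3) | ant1:(0,3)->W->(0,2)
  grid max=2 at (0,2)
Step 4: ant0:(0,3)->W->(0,2) | ant1:(0,2)->E->(0,3)
  grid max=3 at (0,2)
Step 5: ant0:(0,2)->E->(0,3) | ant1:(0,3)->W->(0,2)
  grid max=4 at (0,2)
Step 6: ant0:(0,3)->W->(0,2) | ant1:(0,2)->E->(0,3)
  grid max=5 at (0,2)
Final grid:
  0 0 5 5
  0 0 0 0
  0 0 0 0
  0 0 0 0
  0 0 0 0
Max pheromone 5 at (0,2)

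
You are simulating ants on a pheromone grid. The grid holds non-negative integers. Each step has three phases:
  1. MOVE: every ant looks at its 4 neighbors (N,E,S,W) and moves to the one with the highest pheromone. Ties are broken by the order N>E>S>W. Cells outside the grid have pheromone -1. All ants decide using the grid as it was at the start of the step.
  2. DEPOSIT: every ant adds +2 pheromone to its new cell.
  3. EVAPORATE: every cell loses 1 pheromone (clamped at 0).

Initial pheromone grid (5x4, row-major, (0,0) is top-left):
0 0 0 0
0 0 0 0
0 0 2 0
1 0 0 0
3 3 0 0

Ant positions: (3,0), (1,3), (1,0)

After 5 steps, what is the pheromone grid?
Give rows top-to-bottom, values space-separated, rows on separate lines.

After step 1: ants at (4,0),(0,3),(0,0)
  1 0 0 1
  0 0 0 0
  0 0 1 0
  0 0 0 0
  4 2 0 0
After step 2: ants at (4,1),(1,3),(0,1)
  0 1 0 0
  0 0 0 1
  0 0 0 0
  0 0 0 0
  3 3 0 0
After step 3: ants at (4,0),(0,3),(0,2)
  0 0 1 1
  0 0 0 0
  0 0 0 0
  0 0 0 0
  4 2 0 0
After step 4: ants at (4,1),(0,2),(0,3)
  0 0 2 2
  0 0 0 0
  0 0 0 0
  0 0 0 0
  3 3 0 0
After step 5: ants at (4,0),(0,3),(0,2)
  0 0 3 3
  0 0 0 0
  0 0 0 0
  0 0 0 0
  4 2 0 0

0 0 3 3
0 0 0 0
0 0 0 0
0 0 0 0
4 2 0 0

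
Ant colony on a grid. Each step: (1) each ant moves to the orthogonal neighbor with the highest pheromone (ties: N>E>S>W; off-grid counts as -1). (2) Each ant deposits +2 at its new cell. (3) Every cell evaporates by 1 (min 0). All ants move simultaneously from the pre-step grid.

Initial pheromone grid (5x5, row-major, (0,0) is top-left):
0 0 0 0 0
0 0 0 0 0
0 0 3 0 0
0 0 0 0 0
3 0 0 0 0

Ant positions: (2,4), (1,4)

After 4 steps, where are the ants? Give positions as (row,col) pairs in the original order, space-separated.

Step 1: ant0:(2,4)->N->(1,4) | ant1:(1,4)->N->(0,4)
  grid max=2 at (2,2)
Step 2: ant0:(1,4)->N->(0,4) | ant1:(0,4)->S->(1,4)
  grid max=2 at (0,4)
Step 3: ant0:(0,4)->S->(1,4) | ant1:(1,4)->N->(0,4)
  grid max=3 at (0,4)
Step 4: ant0:(1,4)->N->(0,4) | ant1:(0,4)->S->(1,4)
  grid max=4 at (0,4)

(0,4) (1,4)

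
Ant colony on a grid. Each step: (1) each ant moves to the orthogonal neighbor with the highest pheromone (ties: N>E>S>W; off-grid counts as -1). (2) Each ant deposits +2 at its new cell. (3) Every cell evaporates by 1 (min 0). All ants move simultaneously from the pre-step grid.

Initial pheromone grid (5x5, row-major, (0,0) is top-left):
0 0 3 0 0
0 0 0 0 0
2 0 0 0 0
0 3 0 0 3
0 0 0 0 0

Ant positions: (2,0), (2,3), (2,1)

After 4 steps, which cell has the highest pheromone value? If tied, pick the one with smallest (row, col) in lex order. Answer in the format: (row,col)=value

Answer: (3,1)=5

Derivation:
Step 1: ant0:(2,0)->N->(1,0) | ant1:(2,3)->N->(1,3) | ant2:(2,1)->S->(3,1)
  grid max=4 at (3,1)
Step 2: ant0:(1,0)->S->(2,0) | ant1:(1,3)->N->(0,3) | ant2:(3,1)->N->(2,1)
  grid max=3 at (3,1)
Step 3: ant0:(2,0)->E->(2,1) | ant1:(0,3)->W->(0,2) | ant2:(2,1)->S->(3,1)
  grid max=4 at (3,1)
Step 4: ant0:(2,1)->S->(3,1) | ant1:(0,2)->E->(0,3) | ant2:(3,1)->N->(2,1)
  grid max=5 at (3,1)
Final grid:
  0 0 1 1 0
  0 0 0 0 0
  0 3 0 0 0
  0 5 0 0 0
  0 0 0 0 0
Max pheromone 5 at (3,1)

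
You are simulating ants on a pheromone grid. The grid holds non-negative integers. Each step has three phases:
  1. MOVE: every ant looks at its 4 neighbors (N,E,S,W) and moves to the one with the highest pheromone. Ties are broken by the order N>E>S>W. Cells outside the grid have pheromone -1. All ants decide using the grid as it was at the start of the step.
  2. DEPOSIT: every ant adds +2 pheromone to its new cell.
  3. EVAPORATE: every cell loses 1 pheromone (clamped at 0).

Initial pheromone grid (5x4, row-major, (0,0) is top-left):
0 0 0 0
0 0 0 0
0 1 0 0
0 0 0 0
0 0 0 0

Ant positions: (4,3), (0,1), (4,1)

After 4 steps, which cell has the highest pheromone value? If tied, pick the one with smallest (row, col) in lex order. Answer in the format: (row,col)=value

Answer: (0,3)=3

Derivation:
Step 1: ant0:(4,3)->N->(3,3) | ant1:(0,1)->E->(0,2) | ant2:(4,1)->N->(3,1)
  grid max=1 at (0,2)
Step 2: ant0:(3,3)->N->(2,3) | ant1:(0,2)->E->(0,3) | ant2:(3,1)->N->(2,1)
  grid max=1 at (0,3)
Step 3: ant0:(2,3)->N->(1,3) | ant1:(0,3)->S->(1,3) | ant2:(2,1)->N->(1,1)
  grid max=3 at (1,3)
Step 4: ant0:(1,3)->N->(0,3) | ant1:(1,3)->N->(0,3) | ant2:(1,1)->N->(0,1)
  grid max=3 at (0,3)
Final grid:
  0 1 0 3
  0 0 0 2
  0 0 0 0
  0 0 0 0
  0 0 0 0
Max pheromone 3 at (0,3)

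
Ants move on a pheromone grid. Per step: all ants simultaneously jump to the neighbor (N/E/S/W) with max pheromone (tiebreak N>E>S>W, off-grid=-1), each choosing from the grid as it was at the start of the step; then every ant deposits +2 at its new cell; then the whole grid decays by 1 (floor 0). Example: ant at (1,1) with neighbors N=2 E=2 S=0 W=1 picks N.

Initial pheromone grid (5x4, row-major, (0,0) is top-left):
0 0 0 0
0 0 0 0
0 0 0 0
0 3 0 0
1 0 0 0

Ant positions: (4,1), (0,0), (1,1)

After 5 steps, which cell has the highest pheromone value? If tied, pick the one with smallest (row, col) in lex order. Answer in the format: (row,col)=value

Step 1: ant0:(4,1)->N->(3,1) | ant1:(0,0)->E->(0,1) | ant2:(1,1)->N->(0,1)
  grid max=4 at (3,1)
Step 2: ant0:(3,1)->N->(2,1) | ant1:(0,1)->E->(0,2) | ant2:(0,1)->E->(0,2)
  grid max=3 at (0,2)
Step 3: ant0:(2,1)->S->(3,1) | ant1:(0,2)->W->(0,1) | ant2:(0,2)->W->(0,1)
  grid max=5 at (0,1)
Step 4: ant0:(3,1)->N->(2,1) | ant1:(0,1)->E->(0,2) | ant2:(0,1)->E->(0,2)
  grid max=5 at (0,2)
Step 5: ant0:(2,1)->S->(3,1) | ant1:(0,2)->W->(0,1) | ant2:(0,2)->W->(0,1)
  grid max=7 at (0,1)
Final grid:
  0 7 4 0
  0 0 0 0
  0 0 0 0
  0 4 0 0
  0 0 0 0
Max pheromone 7 at (0,1)

Answer: (0,1)=7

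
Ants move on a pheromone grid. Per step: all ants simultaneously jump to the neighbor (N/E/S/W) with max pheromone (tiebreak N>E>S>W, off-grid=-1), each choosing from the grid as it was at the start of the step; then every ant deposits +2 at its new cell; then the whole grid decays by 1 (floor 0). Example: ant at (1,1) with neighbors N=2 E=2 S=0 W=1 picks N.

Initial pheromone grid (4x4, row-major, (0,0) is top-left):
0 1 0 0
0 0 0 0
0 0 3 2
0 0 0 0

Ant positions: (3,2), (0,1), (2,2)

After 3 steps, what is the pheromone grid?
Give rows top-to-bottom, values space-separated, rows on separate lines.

After step 1: ants at (2,2),(0,2),(2,3)
  0 0 1 0
  0 0 0 0
  0 0 4 3
  0 0 0 0
After step 2: ants at (2,3),(0,3),(2,2)
  0 0 0 1
  0 0 0 0
  0 0 5 4
  0 0 0 0
After step 3: ants at (2,2),(1,3),(2,3)
  0 0 0 0
  0 0 0 1
  0 0 6 5
  0 0 0 0

0 0 0 0
0 0 0 1
0 0 6 5
0 0 0 0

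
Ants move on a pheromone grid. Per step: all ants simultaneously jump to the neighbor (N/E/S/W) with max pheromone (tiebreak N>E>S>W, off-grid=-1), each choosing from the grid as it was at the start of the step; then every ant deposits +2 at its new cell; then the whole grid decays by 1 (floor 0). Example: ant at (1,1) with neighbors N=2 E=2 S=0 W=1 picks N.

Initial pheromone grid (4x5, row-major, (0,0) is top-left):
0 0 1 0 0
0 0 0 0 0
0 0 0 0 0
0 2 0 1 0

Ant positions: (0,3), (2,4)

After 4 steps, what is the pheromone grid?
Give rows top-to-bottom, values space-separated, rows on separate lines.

After step 1: ants at (0,2),(1,4)
  0 0 2 0 0
  0 0 0 0 1
  0 0 0 0 0
  0 1 0 0 0
After step 2: ants at (0,3),(0,4)
  0 0 1 1 1
  0 0 0 0 0
  0 0 0 0 0
  0 0 0 0 0
After step 3: ants at (0,4),(0,3)
  0 0 0 2 2
  0 0 0 0 0
  0 0 0 0 0
  0 0 0 0 0
After step 4: ants at (0,3),(0,4)
  0 0 0 3 3
  0 0 0 0 0
  0 0 0 0 0
  0 0 0 0 0

0 0 0 3 3
0 0 0 0 0
0 0 0 0 0
0 0 0 0 0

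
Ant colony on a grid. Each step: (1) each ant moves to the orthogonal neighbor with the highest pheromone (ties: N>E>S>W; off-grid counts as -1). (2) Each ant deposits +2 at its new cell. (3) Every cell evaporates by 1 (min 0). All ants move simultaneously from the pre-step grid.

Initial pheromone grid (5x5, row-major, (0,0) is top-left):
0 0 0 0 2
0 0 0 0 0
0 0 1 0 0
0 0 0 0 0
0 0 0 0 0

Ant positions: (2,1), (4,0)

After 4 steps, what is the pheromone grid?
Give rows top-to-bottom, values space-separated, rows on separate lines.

After step 1: ants at (2,2),(3,0)
  0 0 0 0 1
  0 0 0 0 0
  0 0 2 0 0
  1 0 0 0 0
  0 0 0 0 0
After step 2: ants at (1,2),(2,0)
  0 0 0 0 0
  0 0 1 0 0
  1 0 1 0 0
  0 0 0 0 0
  0 0 0 0 0
After step 3: ants at (2,2),(1,0)
  0 0 0 0 0
  1 0 0 0 0
  0 0 2 0 0
  0 0 0 0 0
  0 0 0 0 0
After step 4: ants at (1,2),(0,0)
  1 0 0 0 0
  0 0 1 0 0
  0 0 1 0 0
  0 0 0 0 0
  0 0 0 0 0

1 0 0 0 0
0 0 1 0 0
0 0 1 0 0
0 0 0 0 0
0 0 0 0 0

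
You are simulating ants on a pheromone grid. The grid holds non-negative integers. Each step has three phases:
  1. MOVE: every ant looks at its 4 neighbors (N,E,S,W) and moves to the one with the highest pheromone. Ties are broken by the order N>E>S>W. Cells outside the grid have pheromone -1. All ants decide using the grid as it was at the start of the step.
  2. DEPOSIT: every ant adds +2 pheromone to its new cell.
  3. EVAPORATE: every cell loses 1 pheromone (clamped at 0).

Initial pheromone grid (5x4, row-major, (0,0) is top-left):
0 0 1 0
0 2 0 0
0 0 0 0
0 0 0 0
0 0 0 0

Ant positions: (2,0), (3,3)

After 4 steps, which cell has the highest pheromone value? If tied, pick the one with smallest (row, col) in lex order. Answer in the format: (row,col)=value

Answer: (1,1)=2

Derivation:
Step 1: ant0:(2,0)->N->(1,0) | ant1:(3,3)->N->(2,3)
  grid max=1 at (1,0)
Step 2: ant0:(1,0)->E->(1,1) | ant1:(2,3)->N->(1,3)
  grid max=2 at (1,1)
Step 3: ant0:(1,1)->N->(0,1) | ant1:(1,3)->N->(0,3)
  grid max=1 at (0,1)
Step 4: ant0:(0,1)->S->(1,1) | ant1:(0,3)->S->(1,3)
  grid max=2 at (1,1)
Final grid:
  0 0 0 0
  0 2 0 1
  0 0 0 0
  0 0 0 0
  0 0 0 0
Max pheromone 2 at (1,1)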